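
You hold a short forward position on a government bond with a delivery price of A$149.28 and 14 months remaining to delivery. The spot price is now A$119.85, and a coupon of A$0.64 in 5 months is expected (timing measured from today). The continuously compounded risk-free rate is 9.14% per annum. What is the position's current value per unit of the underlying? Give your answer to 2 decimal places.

A$14.95

PV(remaining coupons) I = 0.64·e^(−0.0914·5/12) = 0.6161
Current forward F = (S − I)·e^(rT) = (119.85 − 0.6161)·e^(0.0914·14/12) = 119.2339 × 1.112526 = 132.6508
Value (long) = (F − K)·e^(−rT) = (132.6508 − 149.28) × 0.898855 = -14.9472
Short position value = −(long value) = A$14.95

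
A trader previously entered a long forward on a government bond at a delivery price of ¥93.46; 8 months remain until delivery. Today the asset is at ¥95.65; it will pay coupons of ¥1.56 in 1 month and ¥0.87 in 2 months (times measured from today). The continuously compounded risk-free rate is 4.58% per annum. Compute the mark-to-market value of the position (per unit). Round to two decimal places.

PV(remaining coupons) I = 1.56·e^(−0.0458·1/12) + 0.87·e^(−0.0458·2/12) = 2.4174
Current forward F = (S − I)·e^(rT) = (95.65 − 2.4174)·e^(0.0458·8/12) = 93.2326 × 1.031004 = 96.1232
Value (long) = (F − K)·e^(−rT) = (96.1232 − 93.46) × 0.969928 = 2.5831
Value = ¥2.58

¥2.58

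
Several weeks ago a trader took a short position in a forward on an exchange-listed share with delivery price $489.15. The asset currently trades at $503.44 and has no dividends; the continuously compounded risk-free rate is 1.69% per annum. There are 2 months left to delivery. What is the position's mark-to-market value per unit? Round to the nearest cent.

Current fair forward for the remaining 2 months: F = S·e^(r·T), r = 0.0169
F = 503.44 · e^(0.0169 × 2/12) = 503.44 × 1.002821 = 504.8602
Value of long forward = (F − K)·e^(−rT) = (504.8602 − 489.15) · e^(−0.0169·2/12)
= 15.7102 × 0.997187 = 15.67
Short position value = −(long value) = -$15.67

-$15.67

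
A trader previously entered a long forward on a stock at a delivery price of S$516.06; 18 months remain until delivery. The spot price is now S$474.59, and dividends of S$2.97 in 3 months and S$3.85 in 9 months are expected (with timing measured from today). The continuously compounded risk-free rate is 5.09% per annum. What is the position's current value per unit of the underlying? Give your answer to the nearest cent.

PV(remaining dividends) I = 2.97·e^(−0.0509·3/12) + 3.85·e^(−0.0509·9/12) = 6.6382
Current forward F = (S − I)·e^(rT) = (474.59 − 6.6382)·e^(0.0509·18/12) = 467.9518 × 1.079340 = 505.0791
Value (long) = (F − K)·e^(−rT) = (505.0791 − 516.06) × 0.926492 = -10.1737
Value = -S$10.17

-S$10.17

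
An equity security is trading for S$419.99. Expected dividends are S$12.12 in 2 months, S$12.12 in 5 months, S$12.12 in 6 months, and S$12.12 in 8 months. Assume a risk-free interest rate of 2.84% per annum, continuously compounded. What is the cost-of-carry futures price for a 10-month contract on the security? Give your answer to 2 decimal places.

S$381.02

PV(dividends) I = 12.12·e^(−0.0284·2/12) + 12.12·e^(−0.0284·5/12) + 12.12·e^(−0.0284·6/12) + 12.12·e^(−0.0284·8/12)
I = 12.0628 + 11.9774 + 11.9491 + 11.8927 = 47.8820
F = (S − I)·e^(rT) = (419.99 − 47.8820) · e^(0.0284·10/12)
= 372.1080 · e^0.023667 = 372.1080 × 1.023949 = S$381.02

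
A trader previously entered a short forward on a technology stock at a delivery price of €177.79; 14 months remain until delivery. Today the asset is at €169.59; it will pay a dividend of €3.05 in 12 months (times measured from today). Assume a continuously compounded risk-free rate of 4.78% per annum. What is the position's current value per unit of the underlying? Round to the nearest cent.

€1.46

PV(remaining dividends) I = 3.05·e^(−0.0478·12/12) = 2.9076
Current forward F = (S − I)·e^(rT) = (169.59 − 2.9076)·e^(0.0478·14/12) = 166.6824 × 1.057351 = 176.2418
Value (long) = (F − K)·e^(−rT) = (176.2418 − 177.79) × 0.945760 = -1.4642
Short position value = −(long value) = €1.46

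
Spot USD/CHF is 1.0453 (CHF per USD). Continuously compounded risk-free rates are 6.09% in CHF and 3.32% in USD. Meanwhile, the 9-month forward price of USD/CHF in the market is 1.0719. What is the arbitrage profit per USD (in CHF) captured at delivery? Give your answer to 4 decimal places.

Fair forward: F* = S·e^(carry·T), with carry = (r_CHF − r_USD) = 0.0609 − 0.0332 = 0.0277
F* = 1.0453 · e^(0.0277 × 9/12) = 1.0453 · e^0.020775 = 1.0453 × 1.020992 = 1.0672
Market 1.0719 > fair 1.0672: forward overpriced → cash-and-carry (buy spot, short the forward).
At maturity, profit = |F_mkt − F*| = |1.0719 − 1.0672| = 0.0047 per USD (in CHF)

0.0047 per USD (in CHF)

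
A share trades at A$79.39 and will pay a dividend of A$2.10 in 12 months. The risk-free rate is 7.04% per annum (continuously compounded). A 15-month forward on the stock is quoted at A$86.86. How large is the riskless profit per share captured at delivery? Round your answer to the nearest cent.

PV(dividends) I = 2.10·e^(−0.0704·12/12) = 1.9572
Fair forward F* = (S − I)·e^(rT) = (79.39 − 1.9572)·e^0.088000 = 77.4328 × 1.091988 = 84.5557
Market A$86.86 > fair 84.5557: forward overpriced → cash-and-carry (borrow at r, buy the stock and collect the dividends, short the forward).
Profit at T = |F_mkt − F*| = |86.86 − 84.5557| = A$2.30 per share

A$2.30 per share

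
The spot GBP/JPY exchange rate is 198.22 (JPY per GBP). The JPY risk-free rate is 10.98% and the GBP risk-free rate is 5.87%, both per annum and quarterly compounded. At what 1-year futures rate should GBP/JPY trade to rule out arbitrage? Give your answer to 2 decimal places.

By covered interest parity, F = S · (1+r_JPY/4)^(4T) / (1+r_GBP/4)^(4T)
= 198.22 × 1.114404 / 1.060005 = 198.22 × 1.051320
F = 208.39 JPY per GBP

208.39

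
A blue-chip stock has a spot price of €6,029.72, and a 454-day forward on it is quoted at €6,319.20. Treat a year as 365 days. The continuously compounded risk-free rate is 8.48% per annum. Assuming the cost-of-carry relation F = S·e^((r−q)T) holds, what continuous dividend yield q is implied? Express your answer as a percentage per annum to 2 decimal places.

4.71%

From F = S·e^((r−q)T): (r − q) = ln(F/S)/T
ln(6319.20/6029.72) = ln(1.048009) = 0.046892
(r − q) = 0.046892 / (454/365) = 0.037700
q = r − ln(F/S)/T = 0.0848 − 0.037700 = 0.047100
q = 4.71%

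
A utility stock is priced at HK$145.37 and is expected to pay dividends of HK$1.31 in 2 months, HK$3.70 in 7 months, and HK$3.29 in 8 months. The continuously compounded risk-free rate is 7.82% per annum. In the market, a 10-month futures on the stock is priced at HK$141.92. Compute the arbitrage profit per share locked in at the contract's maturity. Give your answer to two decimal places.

HK$4.75 per share

PV(dividends) I = 1.31·e^(−0.0782·2/12) + 3.70·e^(−0.0782·7/12) + 3.29·e^(−0.0782·8/12) = 7.9509
Fair futures F* = (S − I)·e^(rT) = (145.37 − 7.9509)·e^0.065167 = 137.4191 × 1.067337 = 146.6725
Market HK$141.92 < fair 146.6725: forward underpriced → reverse cash-and-carry (short the stock, invest proceeds at r, pay the dividends, go long the forward).
Profit at T = |F_mkt − F*| = |141.92 − 146.6725| = HK$4.75 per share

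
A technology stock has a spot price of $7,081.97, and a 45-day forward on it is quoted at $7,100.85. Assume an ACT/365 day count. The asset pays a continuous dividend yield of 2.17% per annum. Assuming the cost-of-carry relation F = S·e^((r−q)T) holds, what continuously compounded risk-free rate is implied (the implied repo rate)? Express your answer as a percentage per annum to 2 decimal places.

4.33%

From F = S·e^((r−q)T): (r − q) = ln(F/S)/T
ln(7100.85/7081.97) = ln(1.002666) = 0.002662
(r − q) = 0.002662 / (45/365) = 0.021592
r = ln(F/S)/T + q = 0.021592 + 0.0217 = 0.043292
r = 4.33%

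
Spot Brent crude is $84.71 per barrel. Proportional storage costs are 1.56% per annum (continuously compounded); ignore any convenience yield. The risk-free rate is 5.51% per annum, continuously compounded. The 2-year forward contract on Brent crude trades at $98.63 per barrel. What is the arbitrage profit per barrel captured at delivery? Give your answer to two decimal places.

$1.05 per barrel

Fair forward: F* = S·e^(carry·T), with carry = (r + u) = 0.0551 + 0.0156 = 0.0707
F* = 84.71 · e^(0.0707 × 2) = 84.71 · e^0.141400 = 84.71 × 1.151885 = $97.5762
Market $98.63 > fair $97.5762: forward overpriced → cash-and-carry (buy spot, short the forward).
At maturity, profit = |F_mkt − F*| = |98.63 − 97.5762| = $1.05 per barrel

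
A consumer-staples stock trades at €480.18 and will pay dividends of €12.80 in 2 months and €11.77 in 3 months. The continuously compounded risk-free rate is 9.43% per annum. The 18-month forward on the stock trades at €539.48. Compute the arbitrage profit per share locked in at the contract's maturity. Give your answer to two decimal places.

€14.10 per share

PV(dividends) I = 12.80·e^(−0.0943·2/12) + 11.77·e^(−0.0943·3/12) = 24.0962
Fair forward F* = (S − I)·e^(rT) = (480.18 − 24.0962)·e^0.141450 = 456.0838 × 1.151943 = 525.3825
Market €539.48 > fair 525.3825: forward overpriced → cash-and-carry (borrow at r, buy the stock and collect the dividends, short the forward).
Profit at T = |F_mkt − F*| = |539.48 − 525.3825| = €14.10 per share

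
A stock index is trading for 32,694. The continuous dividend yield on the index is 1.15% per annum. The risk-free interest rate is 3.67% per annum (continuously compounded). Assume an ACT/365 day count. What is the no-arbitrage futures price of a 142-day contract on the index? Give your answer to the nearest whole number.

33,016

F = S·e^((r − q)T) = 32694 · e^((0.0367 − 0.0115) × 142/365)
= 32694 · e^0.009804 = 32694 × 1.009852
F = 33,016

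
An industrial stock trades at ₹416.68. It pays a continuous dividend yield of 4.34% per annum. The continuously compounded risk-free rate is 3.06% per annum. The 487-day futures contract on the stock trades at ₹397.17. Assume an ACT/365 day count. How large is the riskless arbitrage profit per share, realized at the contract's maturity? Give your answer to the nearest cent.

₹12.45 per share

Fair futures: F* = S·e^(carry·T), with carry = (r − q) = 0.0306 − 0.0434 = -0.0128
F* = 416.68 · e^(-0.0128 × 487/365) = 416.68 · e^-0.017078 = 416.68 × 0.983067 = ₹409.6244
Market ₹397.17 < fair ₹409.6244: forward underpriced → reverse cash-and-carry (short spot, go long the forward).
At maturity, profit = |F_mkt − F*| = |397.17 − 409.6244| = ₹12.45 per share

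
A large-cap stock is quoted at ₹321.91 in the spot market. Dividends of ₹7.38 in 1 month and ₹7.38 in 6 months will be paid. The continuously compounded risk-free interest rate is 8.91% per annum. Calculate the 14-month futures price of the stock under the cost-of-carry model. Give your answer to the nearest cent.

PV(dividends) I = 7.38·e^(−0.0891·1/12) + 7.38·e^(−0.0891·6/12)
I = 7.3254 + 7.0584 = 14.3838
F = (S − I)·e^(rT) = (321.91 − 14.3838) · e^(0.0891·14/12)
= 307.5262 · e^0.103950 = 307.5262 × 1.109545 = ₹341.21

₹341.21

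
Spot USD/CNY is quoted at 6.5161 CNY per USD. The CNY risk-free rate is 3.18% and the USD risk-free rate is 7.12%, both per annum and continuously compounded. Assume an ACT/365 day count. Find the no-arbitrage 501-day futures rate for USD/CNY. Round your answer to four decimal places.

F = S·e^((r_CNY − r_USD)T) = 6.5161 · e^((0.0318 − 0.0712) × 501/365)
= 6.5161 · e^-0.054081 = 6.5161 × 0.947355
F = 6.1731 CNY per USD

6.1731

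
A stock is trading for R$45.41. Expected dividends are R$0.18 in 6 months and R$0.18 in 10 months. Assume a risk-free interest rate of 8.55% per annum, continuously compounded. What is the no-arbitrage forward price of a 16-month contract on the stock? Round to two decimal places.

PV(dividends) I = 0.18·e^(−0.0855·6/12) + 0.18·e^(−0.0855·10/12)
I = 0.1725 + 0.1676 = 0.3401
F = (S − I)·e^(rT) = (45.41 − 0.3401) · e^(0.0855·16/12)
= 45.0699 · e^0.114000 = 45.0699 × 1.120752 = R$50.51

R$50.51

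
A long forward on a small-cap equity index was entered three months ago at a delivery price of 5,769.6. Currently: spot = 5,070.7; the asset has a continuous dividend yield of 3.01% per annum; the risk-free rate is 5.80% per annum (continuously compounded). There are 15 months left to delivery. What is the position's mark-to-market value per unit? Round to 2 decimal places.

Current fair forward for the remaining 15 months: F = S·e^((r − q)·T), (r − q) = 0.0580 − 0.0301 = 0.0279
F = 5070.7 · e^(0.0279 × 15/12) = 5070.7 × 1.03549026 = 5250.6605
Value of long forward = (F − K)·e^(−rT) = (5250.6605 − 5769.6) · e^(−0.0580·15/12)
= -518.9395 × 0.93006575 = -482.65

-482.65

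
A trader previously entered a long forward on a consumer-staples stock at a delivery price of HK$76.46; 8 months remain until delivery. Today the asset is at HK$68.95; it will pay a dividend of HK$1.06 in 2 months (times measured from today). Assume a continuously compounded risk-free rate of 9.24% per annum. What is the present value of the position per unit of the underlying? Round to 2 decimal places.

PV(remaining dividends) I = 1.06·e^(−0.0924·2/12) = 1.0438
Current forward F = (S − I)·e^(rT) = (68.95 − 1.0438)·e^(0.0924·8/12) = 67.9062 × 1.063537 = 72.2208
Value (long) = (F − K)·e^(−rT) = (72.2208 − 76.46) × 0.940259 = -3.9859
Value = -HK$3.99

-HK$3.99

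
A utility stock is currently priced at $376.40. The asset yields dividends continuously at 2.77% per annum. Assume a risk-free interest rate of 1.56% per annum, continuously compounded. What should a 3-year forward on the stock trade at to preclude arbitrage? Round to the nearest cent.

$362.98

F = S·e^((r − q)T) = 376.40 · e^((0.0156 − 0.0277) × 3)
= 376.40 · e^-0.036300 = 376.40 × 0.964351
F = $362.98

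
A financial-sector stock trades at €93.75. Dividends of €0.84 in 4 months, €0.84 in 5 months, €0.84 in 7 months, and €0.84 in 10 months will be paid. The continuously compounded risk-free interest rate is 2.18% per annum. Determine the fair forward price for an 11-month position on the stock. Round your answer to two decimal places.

PV(dividends) I = 0.84·e^(−0.0218·4/12) + 0.84·e^(−0.0218·5/12) + 0.84·e^(−0.0218·7/12) + 0.84·e^(−0.0218·10/12)
I = 0.8339 + 0.8324 + 0.8294 + 0.8249 = 3.3206
F = (S − I)·e^(rT) = (93.75 − 3.3206) · e^(0.0218·11/12)
= 90.4294 · e^0.019983 = 90.4294 × 1.020184 = €92.25

€92.25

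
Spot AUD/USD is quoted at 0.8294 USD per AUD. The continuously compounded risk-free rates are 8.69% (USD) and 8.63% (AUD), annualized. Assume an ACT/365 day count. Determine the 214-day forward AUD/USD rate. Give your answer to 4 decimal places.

F = S·e^((r_USD − r_AUD)T) = 0.8294 · e^((0.0869 − 0.0863) × 214/365)
= 0.8294 · e^0.000352 = 0.8294 × 1.000352
F = 0.8297 USD per AUD

0.8297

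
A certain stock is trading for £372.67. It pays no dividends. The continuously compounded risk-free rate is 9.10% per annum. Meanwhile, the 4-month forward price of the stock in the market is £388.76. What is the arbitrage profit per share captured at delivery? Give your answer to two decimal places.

Fair forward: F* = S·e^(carry·T), with carry = r = 0.0910
F* = 372.67 · e^(0.0910 × 4/12) = 372.67 · e^0.030333 = 372.67 × 1.030798 = £384.1475
Market £388.76 > fair £384.1475: forward overpriced → cash-and-carry (buy spot, short the forward).
At maturity, profit = |F_mkt − F*| = |388.76 − 384.1475| = £4.61 per share

£4.61 per share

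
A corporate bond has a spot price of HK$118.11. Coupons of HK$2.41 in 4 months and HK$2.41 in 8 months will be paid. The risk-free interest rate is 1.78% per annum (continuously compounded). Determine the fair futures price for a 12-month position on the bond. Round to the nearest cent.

PV(coupons) I = 2.41·e^(−0.0178·4/12) + 2.41·e^(−0.0178·8/12)
I = 2.3957 + 2.3816 = 4.7773
F = (S − I)·e^(rT) = (118.11 − 4.7773) · e^(0.0178·12/12)
= 113.3327 · e^0.017800 = 113.3327 × 1.017959 = HK$115.37

HK$115.37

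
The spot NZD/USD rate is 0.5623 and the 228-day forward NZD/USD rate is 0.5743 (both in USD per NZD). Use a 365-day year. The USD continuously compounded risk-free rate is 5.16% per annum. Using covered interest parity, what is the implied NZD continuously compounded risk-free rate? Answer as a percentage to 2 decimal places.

1.78%

F = S·e^((r_USD − r_NZD)T) ⇒ r_NZD = r_USD − ln(F/S)/T
ln(0.5743/0.5623) = 0.021116; /(228/365) = 0.033804
r_NZD = 0.0516 − 0.033804 = 0.017796
r_NZD = 1.78%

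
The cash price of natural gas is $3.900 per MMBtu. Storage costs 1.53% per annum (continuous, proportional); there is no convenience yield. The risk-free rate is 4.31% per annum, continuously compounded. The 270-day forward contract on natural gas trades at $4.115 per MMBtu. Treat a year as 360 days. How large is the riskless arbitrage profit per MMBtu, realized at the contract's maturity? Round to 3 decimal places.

Fair forward: F* = S·e^(carry·T), with carry = (r + u) = 0.0431 + 0.0153 = 0.0584
F* = 3.900 · e^(0.0584 × 270/360) = 3.900 · e^0.043800 = 3.900 × 1.044773 = $4.0746
Market $4.115 > fair $4.0746: forward overpriced → cash-and-carry (buy spot, short the forward).
At maturity, profit = |F_mkt − F*| = |4.115 − 4.0746| = $0.040 per MMBtu

$0.040 per MMBtu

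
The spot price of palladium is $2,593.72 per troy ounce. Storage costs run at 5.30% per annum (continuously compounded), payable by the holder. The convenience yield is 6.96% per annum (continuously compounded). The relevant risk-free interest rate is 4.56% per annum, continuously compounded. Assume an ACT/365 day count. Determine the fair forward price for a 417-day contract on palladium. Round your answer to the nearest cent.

Net carry = r + u − y = 0.0456 + 0.0530 − 0.0696 = 0.0290
F = S·e^((r+u−y)T) = 2593.72 · e^(0.0290 × 417/365) = 2593.72 · e^0.03313151
= 2593.72 × 1.03368647 = $2,681.09 per troy ounce

$2,681.09 per troy ounce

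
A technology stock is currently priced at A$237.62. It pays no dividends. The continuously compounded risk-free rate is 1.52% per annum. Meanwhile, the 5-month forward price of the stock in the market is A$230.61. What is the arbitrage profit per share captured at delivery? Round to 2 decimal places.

Fair forward: F* = S·e^(carry·T), with carry = r = 0.0152
F* = 237.62 · e^(0.0152 × 5/12) = 237.62 · e^0.006333 = 237.62 × 1.006353 = A$239.1296
Market A$230.61 < fair A$239.1296: forward underpriced → reverse cash-and-carry (short spot, go long the forward).
At maturity, profit = |F_mkt − F*| = |230.61 − 239.1296| = A$8.52 per share

A$8.52 per share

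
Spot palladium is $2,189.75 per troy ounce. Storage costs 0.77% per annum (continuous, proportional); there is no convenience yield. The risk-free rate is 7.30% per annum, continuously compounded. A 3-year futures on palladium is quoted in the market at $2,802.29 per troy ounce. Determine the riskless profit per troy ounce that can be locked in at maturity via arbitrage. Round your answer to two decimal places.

Fair futures: F* = S·e^(carry·T), with carry = (r + u) = 0.0730 + 0.0077 = 0.0807
F* = 2189.75 · e^(0.0807 × 3) = 2189.75 · e^0.24210000 = 2189.75 × 1.27392158 = $2789.5698
Market $2802.29 > fair $2789.5698: forward overpriced → cash-and-carry (buy spot, short the forward).
At maturity, profit = |F_mkt − F*| = |2802.29 − 2789.5698| = $12.72 per troy ounce

$12.72 per troy ounce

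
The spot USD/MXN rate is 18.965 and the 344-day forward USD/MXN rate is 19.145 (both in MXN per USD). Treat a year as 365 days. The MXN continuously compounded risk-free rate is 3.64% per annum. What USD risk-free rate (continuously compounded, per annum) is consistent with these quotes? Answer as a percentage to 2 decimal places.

2.64%

F = S·e^((r_MXN − r_USD)T) ⇒ r_USD = r_MXN − ln(F/S)/T
ln(19.145/18.965) = 0.009446; /(344/365) = 0.010023
r_USD = 0.0364 − 0.010023 = 0.026377
r_USD = 2.64%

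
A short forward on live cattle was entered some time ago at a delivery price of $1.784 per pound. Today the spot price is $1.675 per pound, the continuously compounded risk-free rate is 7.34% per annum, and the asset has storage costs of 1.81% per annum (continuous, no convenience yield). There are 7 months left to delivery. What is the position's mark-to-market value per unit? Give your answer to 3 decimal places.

Current fair forward for the remaining 7 months: F = S·e^((r + u)·T), (r + u) = 0.0734 + 0.0181 = 0.0915
F = 1.675 · e^(0.0915 × 7/12) = 1.675 × 1.054825 = 1.7668
Value of long forward = (F − K)·e^(−rT) = (1.7668 − 1.784) · e^(−0.0734·7/12)
= -0.0172 × 0.958087 = -0.016
Short position value = −(long value) = $0.016

$0.016 per pound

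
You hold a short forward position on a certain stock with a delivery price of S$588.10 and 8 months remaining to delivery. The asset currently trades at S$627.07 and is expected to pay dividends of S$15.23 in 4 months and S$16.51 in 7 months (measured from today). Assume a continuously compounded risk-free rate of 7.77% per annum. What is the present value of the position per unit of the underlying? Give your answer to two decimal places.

-S$38.04

PV(remaining dividends) I = 15.23·e^(−0.0777·4/12) + 16.51·e^(−0.0777·7/12) = 30.6190
Current forward F = (S − I)·e^(rT) = (627.07 − 30.6190)·e^(0.0777·8/12) = 596.4510 × 1.053165 = 628.1613
Value (long) = (F − K)·e^(−rT) = (628.1613 − 588.10) × 0.949519 = 38.0390
Short position value = −(long value) = -S$38.04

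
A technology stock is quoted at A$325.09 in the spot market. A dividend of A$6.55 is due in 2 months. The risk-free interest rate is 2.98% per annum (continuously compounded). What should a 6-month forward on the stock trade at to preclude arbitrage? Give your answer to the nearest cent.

A$323.35

PV(dividends) I = 6.55·e^(−0.0298·2/12)
I = 6.5175
F = (S − I)·e^(rT) = (325.09 − 6.5175) · e^(0.0298·6/12)
= 318.5725 · e^0.014900 = 318.5725 × 1.015012 = A$323.35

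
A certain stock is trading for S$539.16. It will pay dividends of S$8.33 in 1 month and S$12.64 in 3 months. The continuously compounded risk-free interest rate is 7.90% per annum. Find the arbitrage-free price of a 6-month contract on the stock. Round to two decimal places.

S$539.38

PV(dividends) I = 8.33·e^(−0.0790·1/12) + 12.64·e^(−0.0790·3/12)
I = 8.2753 + 12.3928 = 20.6681
F = (S − I)·e^(rT) = (539.16 − 20.6681) · e^(0.0790·6/12)
= 518.4919 · e^0.039500 = 518.4919 × 1.040290 = S$539.38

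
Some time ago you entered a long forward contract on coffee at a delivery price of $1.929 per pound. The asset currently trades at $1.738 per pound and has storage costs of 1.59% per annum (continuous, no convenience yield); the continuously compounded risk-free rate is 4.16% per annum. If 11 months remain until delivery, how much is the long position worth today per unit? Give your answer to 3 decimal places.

-$0.093 per pound

Current fair forward for the remaining 11 months: F = S·e^((r + u)·T), (r + u) = 0.0416 + 0.0159 = 0.0575
F = 1.738 · e^(0.0575 × 11/12) = 1.738 × 1.054122 = 1.8321
Value of long forward = (F − K)·e^(−rT) = (1.8321 − 1.929) · e^(−0.0416·11/12)
= -0.0969 × 0.962585 = -0.093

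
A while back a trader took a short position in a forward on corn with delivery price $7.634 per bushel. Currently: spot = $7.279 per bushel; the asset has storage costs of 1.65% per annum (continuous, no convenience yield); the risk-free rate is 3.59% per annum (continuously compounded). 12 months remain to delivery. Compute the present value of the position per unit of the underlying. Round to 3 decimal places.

-$0.035 per bushel

Current fair forward for the remaining 12 months: F = S·e^((r + u)·T), (r + u) = 0.0359 + 0.0165 = 0.0524
F = 7.279 · e^(0.0524 × 12/12) = 7.279 × 1.053797 = 7.6706
Value of long forward = (F − K)·e^(−rT) = (7.6706 − 7.634) · e^(−0.0359·12/12)
= 0.0366 × 0.964737 = 0.035
Short position value = −(long value) = -$0.035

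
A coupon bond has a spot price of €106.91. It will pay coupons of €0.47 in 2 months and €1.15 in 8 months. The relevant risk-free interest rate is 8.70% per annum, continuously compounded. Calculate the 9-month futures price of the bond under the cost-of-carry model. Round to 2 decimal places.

PV(coupons) I = 0.47·e^(−0.0870·2/12) + 1.15·e^(−0.0870·8/12)
I = 0.4632 + 1.0852 = 1.5484
F = (S − I)·e^(rT) = (106.91 − 1.5484) · e^(0.0870·9/12)
= 105.3616 · e^0.065250 = 105.3616 × 1.067426 = €112.47

€112.47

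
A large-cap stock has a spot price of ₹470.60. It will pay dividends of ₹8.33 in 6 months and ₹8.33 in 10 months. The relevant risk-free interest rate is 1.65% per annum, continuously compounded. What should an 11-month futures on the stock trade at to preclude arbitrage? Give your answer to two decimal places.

PV(dividends) I = 8.33·e^(−0.0165·6/12) + 8.33·e^(−0.0165·10/12)
I = 8.2616 + 8.2162 = 16.4778
F = (S − I)·e^(rT) = (470.60 − 16.4778) · e^(0.0165·11/12)
= 454.1222 · e^0.015125 = 454.1222 × 1.015240 = ₹461.04

₹461.04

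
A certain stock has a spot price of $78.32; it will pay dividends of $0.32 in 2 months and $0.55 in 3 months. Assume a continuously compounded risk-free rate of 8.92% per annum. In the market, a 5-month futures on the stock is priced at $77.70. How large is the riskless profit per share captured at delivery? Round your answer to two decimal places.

$2.70 per share

PV(dividends) I = 0.32·e^(−0.0892·2/12) + 0.55·e^(−0.0892·3/12) = 0.8531
Fair futures F* = (S − I)·e^(rT) = (78.32 − 0.8531)·e^0.037167 = 77.4669 × 1.037866 = 80.4003
Market $77.70 < fair 80.4003: forward underpriced → reverse cash-and-carry (short the stock, invest proceeds at r, pay the dividends, go long the forward).
Profit at T = |F_mkt − F*| = |77.70 − 80.4003| = $2.70 per share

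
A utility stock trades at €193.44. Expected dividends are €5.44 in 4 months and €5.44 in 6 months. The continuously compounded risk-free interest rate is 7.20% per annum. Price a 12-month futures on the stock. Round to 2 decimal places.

PV(dividends) I = 5.44·e^(−0.0720·4/12) + 5.44·e^(−0.0720·6/12)
I = 5.3110 + 5.2476 = 10.5586
F = (S − I)·e^(rT) = (193.44 − 10.5586) · e^(0.0720·12/12)
= 182.8814 · e^0.072000 = 182.8814 × 1.074655 = €196.53

€196.53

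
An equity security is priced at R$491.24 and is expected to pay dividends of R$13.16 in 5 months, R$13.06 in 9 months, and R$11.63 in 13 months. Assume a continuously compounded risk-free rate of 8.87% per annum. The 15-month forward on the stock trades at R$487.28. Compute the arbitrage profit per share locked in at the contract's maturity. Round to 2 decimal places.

PV(dividends) I = 13.16·e^(−0.0887·5/12) + 13.06·e^(−0.0887·9/12) + 11.63·e^(−0.0887·13/12) = 35.4664
Fair forward F* = (S − I)·e^(rT) = (491.24 − 35.4664)·e^0.110875 = 455.7736 × 1.117255 = 509.2153
Market R$487.28 < fair 509.2153: forward underpriced → reverse cash-and-carry (short the stock, invest proceeds at r, pay the dividends, go long the forward).
Profit at T = |F_mkt − F*| = |487.28 − 509.2153| = R$21.94 per share

R$21.94 per share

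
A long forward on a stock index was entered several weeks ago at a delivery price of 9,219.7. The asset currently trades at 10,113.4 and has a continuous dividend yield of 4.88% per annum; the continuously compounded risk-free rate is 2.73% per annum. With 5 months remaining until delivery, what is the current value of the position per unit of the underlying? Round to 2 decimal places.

Current fair forward for the remaining 5 months: F = S·e^((r − q)·T), (r − q) = 0.0273 − 0.0488 = -0.0215
F = 10113.4 · e^(-0.0215 × 5/12) = 10113.4 × 0.99108167 = 10023.2054
Value of long forward = (F − K)·e^(−rT) = (10023.2054 − 9219.7) · e^(−0.0273·5/12)
= 803.5054 × 0.98868945 = 794.42

794.42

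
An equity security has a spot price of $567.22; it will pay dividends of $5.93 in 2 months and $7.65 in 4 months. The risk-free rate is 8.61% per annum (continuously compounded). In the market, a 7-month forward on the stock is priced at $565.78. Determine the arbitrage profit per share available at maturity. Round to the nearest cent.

PV(dividends) I = 5.93·e^(−0.0861·2/12) + 7.65·e^(−0.0861·4/12) = 13.2791
Fair forward F* = (S − I)·e^(rT) = (567.22 − 13.2791)·e^0.050225 = 553.9409 × 1.051508 = 582.4733
Market $565.78 < fair 582.4733: forward underpriced → reverse cash-and-carry (short the stock, invest proceeds at r, pay the dividends, go long the forward).
Profit at T = |F_mkt − F*| = |565.78 − 582.4733| = $16.69 per share

$16.69 per share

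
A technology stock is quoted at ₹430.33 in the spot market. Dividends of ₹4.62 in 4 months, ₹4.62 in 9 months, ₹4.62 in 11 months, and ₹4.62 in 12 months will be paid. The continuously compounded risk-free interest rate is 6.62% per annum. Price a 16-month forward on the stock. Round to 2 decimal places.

₹450.83

PV(dividends) I = 4.62·e^(−0.0662·4/12) + 4.62·e^(−0.0662·9/12) + 4.62·e^(−0.0662·11/12) + 4.62·e^(−0.0662·12/12)
I = 4.5192 + 4.3962 + 4.3480 + 4.3241 = 17.5875
F = (S − I)·e^(rT) = (430.33 − 17.5875) · e^(0.0662·16/12)
= 412.7425 · e^0.088267 = 412.7425 × 1.092280 = ₹450.83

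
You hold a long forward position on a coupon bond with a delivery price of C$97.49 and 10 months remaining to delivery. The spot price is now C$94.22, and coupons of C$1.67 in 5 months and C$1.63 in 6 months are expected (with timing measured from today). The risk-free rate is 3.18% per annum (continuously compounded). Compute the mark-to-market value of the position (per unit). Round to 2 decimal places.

PV(remaining coupons) I = 1.67·e^(−0.0318·5/12) + 1.63·e^(−0.0318·6/12) = 3.2523
Current forward F = (S − I)·e^(rT) = (94.22 − 3.2523)·e^(0.0318·10/12) = 90.9677 × 1.026854 = 93.4105
Value (long) = (F − K)·e^(−rT) = (93.4105 − 97.49) × 0.973848 = -3.9728
Value = -C$3.97

-C$3.97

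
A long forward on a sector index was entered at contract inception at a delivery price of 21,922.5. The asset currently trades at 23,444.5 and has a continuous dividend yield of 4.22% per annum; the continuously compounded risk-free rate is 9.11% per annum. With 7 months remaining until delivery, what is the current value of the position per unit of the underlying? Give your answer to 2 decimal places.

Current fair forward for the remaining 7 months: F = S·e^((r − q)·T), (r − q) = 0.0911 − 0.0422 = 0.0489
F = 23444.5 · e^(0.0489 × 7/12) = 23444.5 × 1.02893573 = 24122.8837
Value of long forward = (F − K)·e^(−rT) = (24122.8837 − 21922.5) · e^(−0.0911·7/12)
= 2200.3837 × 0.94824567 = 2086.50

2086.50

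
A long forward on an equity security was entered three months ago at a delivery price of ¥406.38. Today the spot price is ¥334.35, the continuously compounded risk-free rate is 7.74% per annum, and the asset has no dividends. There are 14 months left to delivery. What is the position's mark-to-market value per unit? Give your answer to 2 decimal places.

Current fair forward for the remaining 14 months: F = S·e^(r·T), r = 0.0774
F = 334.35 · e^(0.0774 × 14/12) = 334.35 × 1.094503 = 365.9471
Value of long forward = (F − K)·e^(−rT) = (365.9471 − 406.38) · e^(−0.0774·14/12)
= -40.4329 × 0.913657 = -36.94

-¥36.94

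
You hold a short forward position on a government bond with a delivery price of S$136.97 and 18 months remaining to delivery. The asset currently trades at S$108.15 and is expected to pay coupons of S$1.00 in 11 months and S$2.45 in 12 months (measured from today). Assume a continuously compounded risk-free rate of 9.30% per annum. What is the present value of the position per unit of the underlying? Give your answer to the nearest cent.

PV(remaining coupons) I = 1.00·e^(−0.0930·11/12) + 2.45·e^(−0.0930·12/12) = 3.1507
Current forward F = (S − I)·e^(rT) = (108.15 − 3.1507)·e^(0.0930·18/12) = 104.9993 × 1.149699 = 120.7176
Value (long) = (F − K)·e^(−rT) = (120.7176 − 136.97) × 0.869793 = -14.1362
Short position value = −(long value) = S$14.14

S$14.14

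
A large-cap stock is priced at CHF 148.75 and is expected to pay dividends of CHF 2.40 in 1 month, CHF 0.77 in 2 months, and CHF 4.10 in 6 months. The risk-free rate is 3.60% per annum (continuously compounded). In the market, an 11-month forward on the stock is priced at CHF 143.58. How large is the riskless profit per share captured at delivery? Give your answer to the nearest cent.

CHF 2.73 per share

PV(dividends) I = 2.40·e^(−0.0360·1/12) + 0.77·e^(−0.0360·2/12) + 4.10·e^(−0.0360·6/12) = 7.1851
Fair forward F* = (S − I)·e^(rT) = (148.75 − 7.1851)·e^0.033000 = 141.5649 × 1.033551 = 146.3145
Market CHF 143.58 < fair 146.3145: forward underpriced → reverse cash-and-carry (short the stock, invest proceeds at r, pay the dividends, go long the forward).
Profit at T = |F_mkt − F*| = |143.58 − 146.3145| = CHF 2.73 per share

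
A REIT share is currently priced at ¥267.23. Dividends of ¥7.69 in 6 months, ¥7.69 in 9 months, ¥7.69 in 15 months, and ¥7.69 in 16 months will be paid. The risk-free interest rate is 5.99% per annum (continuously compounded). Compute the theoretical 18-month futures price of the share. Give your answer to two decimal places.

PV(dividends) I = 7.69·e^(−0.0599·6/12) + 7.69·e^(−0.0599·9/12) + 7.69·e^(−0.0599·15/12) + 7.69·e^(−0.0599·16/12)
I = 7.4631 + 7.3522 + 7.1352 + 7.0997 = 29.0502
F = (S − I)·e^(rT) = (267.23 − 29.0502) · e^(0.0599·18/12)
= 238.1798 · e^0.089850 = 238.1798 × 1.094010 = ¥260.57

¥260.57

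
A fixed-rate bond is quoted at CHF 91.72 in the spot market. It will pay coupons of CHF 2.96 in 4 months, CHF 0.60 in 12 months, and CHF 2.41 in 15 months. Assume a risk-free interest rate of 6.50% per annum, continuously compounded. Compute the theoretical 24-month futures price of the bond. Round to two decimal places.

PV(coupons) I = 2.96·e^(−0.0650·4/12) + 0.60·e^(−0.0650·12/12) + 2.41·e^(−0.0650·15/12)
I = 2.8966 + 0.5622 + 2.2219 = 5.6807
F = (S − I)·e^(rT) = (91.72 − 5.6807) · e^(0.0650·24/12)
= 86.0393 · e^0.130000 = 86.0393 × 1.138828 = CHF 97.98

CHF 97.98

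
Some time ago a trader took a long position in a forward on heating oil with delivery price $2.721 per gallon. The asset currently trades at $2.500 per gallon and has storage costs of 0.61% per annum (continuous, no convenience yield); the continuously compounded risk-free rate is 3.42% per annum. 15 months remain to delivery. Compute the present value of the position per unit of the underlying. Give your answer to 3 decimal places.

-$0.088 per gallon

Current fair forward for the remaining 15 months: F = S·e^((r + u)·T), (r + u) = 0.0342 + 0.0061 = 0.0403
F = 2.500 · e^(0.0403 × 15/12) = 2.500 × 1.051665 = 2.6292
Value of long forward = (F − K)·e^(−rT) = (2.6292 − 2.721) · e^(−0.0342·15/12)
= -0.0918 × 0.958151 = -0.088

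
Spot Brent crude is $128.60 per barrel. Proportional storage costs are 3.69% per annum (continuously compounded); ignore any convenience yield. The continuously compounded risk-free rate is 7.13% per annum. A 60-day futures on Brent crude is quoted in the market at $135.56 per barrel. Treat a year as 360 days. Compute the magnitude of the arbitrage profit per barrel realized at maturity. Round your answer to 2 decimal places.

Fair futures: F* = S·e^(carry·T), with carry = (r + u) = 0.0713 + 0.0369 = 0.1082
F* = 128.60 · e^(0.1082 × 60/360) = 128.60 · e^0.018033 = 128.60 × 1.018197 = $130.9401
Market $135.56 > fair $130.9401: forward overpriced → cash-and-carry (buy spot, short the forward).
At maturity, profit = |F_mkt − F*| = |135.56 − 130.9401| = $4.62 per barrel

$4.62 per barrel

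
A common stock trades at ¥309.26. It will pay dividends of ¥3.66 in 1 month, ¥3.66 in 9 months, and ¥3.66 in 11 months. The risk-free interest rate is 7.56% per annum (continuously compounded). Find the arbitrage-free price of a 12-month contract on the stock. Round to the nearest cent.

PV(dividends) I = 3.66·e^(−0.0756·1/12) + 3.66·e^(−0.0756·9/12) + 3.66·e^(−0.0756·11/12)
I = 3.6370 + 3.4583 + 3.4150 = 10.5103
F = (S − I)·e^(rT) = (309.26 − 10.5103) · e^(0.0756·12/12)
= 298.7497 · e^0.075600 = 298.7497 × 1.078531 = ¥322.21

¥322.21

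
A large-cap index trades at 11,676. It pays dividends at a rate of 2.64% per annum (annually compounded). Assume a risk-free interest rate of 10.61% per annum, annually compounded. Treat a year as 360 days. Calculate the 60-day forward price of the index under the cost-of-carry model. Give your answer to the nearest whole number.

F = S · (1+r)^T / (1+q)^T
= 11676 × 1.016949 / 1.004352 = 11676 × 1.012542
F = 11,822

11,822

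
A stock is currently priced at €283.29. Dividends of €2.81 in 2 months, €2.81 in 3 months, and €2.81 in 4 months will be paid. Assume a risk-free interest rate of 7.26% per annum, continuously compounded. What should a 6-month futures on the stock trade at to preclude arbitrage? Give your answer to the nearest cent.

€285.18

PV(dividends) I = 2.81·e^(−0.0726·2/12) + 2.81·e^(−0.0726·3/12) + 2.81·e^(−0.0726·4/12)
I = 2.7762 + 2.7595 + 2.7428 = 8.2785
F = (S − I)·e^(rT) = (283.29 − 8.2785) · e^(0.0726·6/12)
= 275.0115 · e^0.036300 = 275.0115 × 1.036967 = €285.18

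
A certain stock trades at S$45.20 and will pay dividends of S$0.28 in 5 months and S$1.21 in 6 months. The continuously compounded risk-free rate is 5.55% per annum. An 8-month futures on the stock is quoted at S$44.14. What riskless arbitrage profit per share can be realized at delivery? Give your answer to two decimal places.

PV(dividends) I = 0.28·e^(−0.0555·5/12) + 1.21·e^(−0.0555·6/12) = 1.4505
Fair futures F* = (S − I)·e^(rT) = (45.20 − 1.4505)·e^0.037000 = 43.7495 × 1.037693 = 45.3985
Market S$44.14 < fair 45.3985: forward underpriced → reverse cash-and-carry (short the stock, invest proceeds at r, pay the dividends, go long the forward).
Profit at T = |F_mkt − F*| = |44.14 − 45.3985| = S$1.26 per share

S$1.26 per share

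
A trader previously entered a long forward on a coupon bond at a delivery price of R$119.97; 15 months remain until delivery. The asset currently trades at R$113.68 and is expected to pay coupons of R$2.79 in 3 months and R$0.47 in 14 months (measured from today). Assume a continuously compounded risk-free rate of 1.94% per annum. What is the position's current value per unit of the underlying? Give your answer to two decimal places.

-R$6.65

PV(remaining coupons) I = 2.79·e^(−0.0194·3/12) + 0.47·e^(−0.0194·14/12) = 3.2360
Current forward F = (S − I)·e^(rT) = (113.68 − 3.2360)·e^(0.0194·15/12) = 110.4440 × 1.024546 = 113.1550
Value (long) = (F − K)·e^(−rT) = (113.1550 − 119.97) × 0.976042 = -6.6517
Value = -R$6.65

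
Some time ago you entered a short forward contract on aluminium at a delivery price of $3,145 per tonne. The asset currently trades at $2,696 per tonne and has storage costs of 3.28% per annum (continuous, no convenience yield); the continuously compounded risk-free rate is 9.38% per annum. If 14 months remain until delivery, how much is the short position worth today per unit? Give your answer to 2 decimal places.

Current fair forward for the remaining 14 months: F = S·e^((r + u)·T), (r + u) = 0.0938 + 0.0328 = 0.1266
F = 2696 · e^(0.1266 × 14/12) = 2696 × 1.15916509 = 3125.1091
Value of long forward = (F − K)·e^(−rT) = (3125.1091 − 3145) · e^(−0.0938·14/12)
= -19.8909 × 0.89634192 = -17.83
Short position value = −(long value) = $17.83

$17.83 per tonne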